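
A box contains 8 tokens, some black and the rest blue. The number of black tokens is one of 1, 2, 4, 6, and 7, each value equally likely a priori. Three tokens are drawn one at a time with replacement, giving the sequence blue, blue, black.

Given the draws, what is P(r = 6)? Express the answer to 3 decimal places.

0.111

Under each hypothesis, the probability of the observed sequence is: P(data | r = 1) = (7/8)(7/8)(1/8) = 0.095703; P(data | r = 2) = (6/8)(6/8)(2/8) = 0.14062; P(data | r = 4) = (4/8)(4/8)(4/8) = 0.125; P(data | r = 6) = (2/8)(2/8)(6/8) = 0.046875; P(data | r = 7) = (1/8)(1/8)(7/8) = 0.013672.
Weighting by the prior gives 1/5 · 0.095703 = 0.019141, 1/5 · 0.14062 = 0.028125, 1/5 · 0.125 = 0.025, 1/5 · 0.046875 = 0.009375, 1/5 · 0.013672 = 0.0027344; these sum to 0.084375.
Hence P(r = 6 | data) = (0.009375) / (0.084375) = 0.11111.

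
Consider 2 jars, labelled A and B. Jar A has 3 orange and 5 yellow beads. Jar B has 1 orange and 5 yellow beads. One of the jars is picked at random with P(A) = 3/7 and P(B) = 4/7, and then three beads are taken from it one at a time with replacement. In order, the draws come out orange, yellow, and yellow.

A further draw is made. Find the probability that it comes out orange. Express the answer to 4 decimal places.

0.2681

The likelihood of the observed sequence under each hypothesis: P(data | jar A) = (3/8)(5/8)(5/8) = 0.14648; P(data | jar B) = (1/6)(5/6)(5/6) = 0.11574.
Weighting by the prior gives 3/7 · 0.14648 = 0.062779, 4/7 · 0.11574 = 0.066138; these sum to 0.12892.
Normalising, the posterior is P(jar A | data) = 0.48697, P(jar B | data) = 0.51303.
So P(orange next | data) = Σ P(orange next | H) P(H | data) = (3/8)(0.48697) + (1/6)(0.51303) = 0.26812.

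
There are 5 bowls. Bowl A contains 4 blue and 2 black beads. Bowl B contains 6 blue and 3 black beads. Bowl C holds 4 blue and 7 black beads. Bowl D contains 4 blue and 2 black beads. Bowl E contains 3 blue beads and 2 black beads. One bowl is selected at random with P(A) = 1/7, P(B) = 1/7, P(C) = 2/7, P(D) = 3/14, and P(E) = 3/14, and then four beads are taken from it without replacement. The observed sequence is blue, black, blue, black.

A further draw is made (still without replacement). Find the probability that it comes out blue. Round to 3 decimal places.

0.796

Under each hypothesis, the probability of the observed sequence is: P(data | bowl A) = (4/6)(2/5)(3/4)(1/3) = 0.066667; P(data | bowl B) = (6/9)(3/8)(5/7)(2/6) = 0.059524; P(data | bowl C) = (4/11)(7/10)(3/9)(6/8) = 0.063636; P(data | bowl D) = (4/6)(2/5)(3/4)(1/3) = 0.066667; P(data | bowl E) = (3/5)(2/4)(2/3)(1/2) = 0.1.
The prior-weighted likelihoods are 1/7 · 0.066667 = 0.0095238, 1/7 · 0.059524 = 0.0085034, 2/7 · 0.063636 = 0.018182, 3/14 · 0.066667 = 0.014286, 3/14 · 0.1 = 0.021429; summing to 0.071923.
Normalising, the posterior is P(bowl A | data) = 0.13242, P(bowl B | data) = 0.11823, P(bowl C | data) = 0.25279, P(bowl D | data) = 0.19862, P(bowl E | data) = 0.29794.
The predictive probability is P(blue next | data) = (1)(0.13242) + (4/5)(0.11823) + (2/7)(0.25279) + (1)(0.19862) + (1)(0.29794) = 0.79579.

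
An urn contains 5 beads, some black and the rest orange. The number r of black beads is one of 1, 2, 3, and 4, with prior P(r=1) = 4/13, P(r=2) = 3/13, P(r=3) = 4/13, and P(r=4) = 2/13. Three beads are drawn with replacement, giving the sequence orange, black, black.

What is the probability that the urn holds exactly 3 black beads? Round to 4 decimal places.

0.4615

The likelihood of the observed sequence under each hypothesis: P(data | r = 1) = (4/5)(1/5)(1/5) = 0.032; P(data | r = 2) = (3/5)(2/5)(2/5) = 0.096; P(data | r = 3) = (2/5)(3/5)(3/5) = 0.144; P(data | r = 4) = (1/5)(4/5)(4/5) = 0.128.
Multiplying each by its prior: 4/13 · 0.032 = 0.0098462, 3/13 · 0.096 = 0.022154, 4/13 · 0.144 = 0.044308, 2/13 · 0.128 = 0.019692; with total 0.096.
So P(r = 3 | data) = (0.044308) / (0.096) = 0.46154.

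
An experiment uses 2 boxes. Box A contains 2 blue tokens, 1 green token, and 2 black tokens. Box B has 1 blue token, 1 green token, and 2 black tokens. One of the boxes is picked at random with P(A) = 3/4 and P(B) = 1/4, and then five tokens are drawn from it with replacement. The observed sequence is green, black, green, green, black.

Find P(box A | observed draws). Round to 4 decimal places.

Under each hypothesis, the probability of the observed sequence is: P(data | box A) = (1/5)(2/5)(1/5)(1/5)(2/5) = 0.00128; P(data | box B) = (1/4)(2/4)(1/4)(1/4)(2/4) = 0.0039062.
The prior-weighted likelihoods are 3/4 · 0.00128 = 0.00096, 1/4 · 0.0039062 = 0.00097656; these sum to 0.0019366.
Hence P(box A | data) = (0.00096) / (0.0019366) = 0.49572.

0.4957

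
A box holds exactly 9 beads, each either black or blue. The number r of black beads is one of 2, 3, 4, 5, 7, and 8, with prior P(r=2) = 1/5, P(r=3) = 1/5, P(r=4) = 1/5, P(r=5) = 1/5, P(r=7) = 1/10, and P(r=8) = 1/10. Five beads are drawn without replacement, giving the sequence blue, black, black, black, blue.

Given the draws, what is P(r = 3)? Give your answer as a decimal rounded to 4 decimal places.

0.1132

Compute the likelihood of the observed sequence for each case: P(data | r = 2) = (7/9)(2/8)(1/7)(0/6) = 0; P(data | r = 3) = (6/9)(3/8)(2/7)(1/6)(5/5) = 0.011905; P(data | r = 4) = (5/9)(4/8)(3/7)(2/6)(4/5) = 0.031746; P(data | r = 5) = (4/9)(5/8)(4/7)(3/6)(3/5) = 0.047619; P(data | r = 7) = (2/9)(7/8)(6/7)(5/6)(1/5) = 0.027778; P(data | r = 8) = (1/9)(8/8)(7/7)(6/6)(0/5) = 0.
Multiplying each by its prior: 1/5 · 0 = 0, 1/5 · 0.011905 = 0.002381, 1/5 · 0.031746 = 0.0063492, 1/5 · 0.047619 = 0.0095238, 1/10 · 0.027778 = 0.0027778, 1/10 · 0 = 0; with total 0.021032.
By Bayes' rule, P(r = 3 | data) = (0.002381) / (0.021032) = 0.11321.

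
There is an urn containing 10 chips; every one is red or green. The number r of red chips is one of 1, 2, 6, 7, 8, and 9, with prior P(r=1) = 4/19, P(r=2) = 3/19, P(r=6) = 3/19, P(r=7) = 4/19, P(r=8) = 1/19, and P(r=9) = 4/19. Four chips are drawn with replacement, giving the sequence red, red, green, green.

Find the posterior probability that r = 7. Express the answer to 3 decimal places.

0.342

The likelihood of the observed sequence under each hypothesis: P(data | r = 1) = (1/10)(1/10)(9/10)(9/10) = 0.0081; P(data | r = 2) = (2/10)(2/10)(8/10)(8/10) = 0.0256; P(data | r = 6) = (6/10)(6/10)(4/10)(4/10) = 0.0576; P(data | r = 7) = (7/10)(7/10)(3/10)(3/10) = 0.0441; P(data | r = 8) = (8/10)(8/10)(2/10)(2/10) = 0.0256; P(data | r = 9) = (9/10)(9/10)(1/10)(1/10) = 0.0081.
The prior-weighted likelihoods are 4/19 · 0.0081 = 0.0017053, 3/19 · 0.0256 = 0.0040421, 3/19 · 0.0576 = 0.0090947, 4/19 · 0.0441 = 0.0092842, 1/19 · 0.0256 = 0.0013474, 4/19 · 0.0081 = 0.0017053; with total 0.027179.
By Bayes' rule, P(r = 7 | data) = (0.0092842) / (0.027179) = 0.3416.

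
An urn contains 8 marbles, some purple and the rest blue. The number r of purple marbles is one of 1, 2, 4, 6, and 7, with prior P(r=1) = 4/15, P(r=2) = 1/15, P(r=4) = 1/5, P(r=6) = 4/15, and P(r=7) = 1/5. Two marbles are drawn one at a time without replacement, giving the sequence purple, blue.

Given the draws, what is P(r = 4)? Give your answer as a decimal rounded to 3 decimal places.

The likelihood of the observed sequence under each hypothesis: P(data | r = 1) = (1/8)(7/7) = 1/8; P(data | r = 2) = (2/8)(6/7) = 3/14; P(data | r = 4) = (4/8)(4/7) = 2/7; P(data | r = 6) = (6/8)(2/7) = 3/14; P(data | r = 7) = (7/8)(1/7) = 1/8.
Weighting by the prior gives 4/15 · 1/8 = 1/30, 1/15 · 3/14 = 1/70, 1/5 · 2/7 = 2/35, 4/15 · 3/14 = 2/35, 1/5 · 1/8 = 1/40; summing to 157/840.
Therefore the posterior P(r = 4 | data) = (2/35) / (157/840) = 48/157.

0.306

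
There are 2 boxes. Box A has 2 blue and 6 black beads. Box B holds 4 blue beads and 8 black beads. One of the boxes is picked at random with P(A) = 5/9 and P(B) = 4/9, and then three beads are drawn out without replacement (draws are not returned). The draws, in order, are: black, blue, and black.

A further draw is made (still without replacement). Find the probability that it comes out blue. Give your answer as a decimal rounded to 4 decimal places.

0.2576

The likelihood of the observed sequence under each hypothesis: P(data | box A) = (6/8)(2/7)(5/6) = 0.17857; P(data | box B) = (8/12)(4/11)(7/10) = 0.1697.
Multiplying each by its prior: 5/9 · 0.17857 = 0.099206, 4/9 · 0.1697 = 0.075421; with total 0.17463.
Dividing through by the total gives posterior P(box A | data) = 0.5681, P(box B | data) = 0.4319.
So P(blue next | data) = Σ P(blue next | H) P(H | data) = (1/5)(0.5681) + (1/3)(0.4319) = 0.25759.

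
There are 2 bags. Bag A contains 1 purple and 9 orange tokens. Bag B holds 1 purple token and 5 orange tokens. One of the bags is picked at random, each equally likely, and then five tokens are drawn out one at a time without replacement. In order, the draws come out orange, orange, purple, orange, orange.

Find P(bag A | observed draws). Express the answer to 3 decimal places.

Compute the likelihood of the observed sequence for each case: P(data | bag A) = (9/10)(8/9)(1/8)(7/7)(6/6) = 1/10; P(data | bag B) = (5/6)(4/5)(1/4)(3/3)(2/2) = 1/6.
The prior-weighted likelihoods are 1/2 · 1/10 = 1/20, 1/2 · 1/6 = 1/12; with total 2/15.
By Bayes' rule, P(bag A | data) = (1/20) / (2/15) = 3/8.

0.375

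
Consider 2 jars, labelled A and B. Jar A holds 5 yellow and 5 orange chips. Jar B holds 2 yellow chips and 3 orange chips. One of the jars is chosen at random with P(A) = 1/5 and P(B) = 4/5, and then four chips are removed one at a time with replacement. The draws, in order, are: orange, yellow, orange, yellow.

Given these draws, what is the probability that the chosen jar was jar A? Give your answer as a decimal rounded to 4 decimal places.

Compute the likelihood of the observed sequence for each case: P(data | jar A) = (5/10)(5/10)(5/10)(5/10) = 0.0625; P(data | jar B) = (3/5)(2/5)(3/5)(2/5) = 0.0576.
Multiplying each by its prior: 1/5 · 0.0625 = 0.0125, 4/5 · 0.0576 = 0.04608; these sum to 0.05858.
So P(jar A | data) = (0.0125) / (0.05858) = 0.21338.

0.2134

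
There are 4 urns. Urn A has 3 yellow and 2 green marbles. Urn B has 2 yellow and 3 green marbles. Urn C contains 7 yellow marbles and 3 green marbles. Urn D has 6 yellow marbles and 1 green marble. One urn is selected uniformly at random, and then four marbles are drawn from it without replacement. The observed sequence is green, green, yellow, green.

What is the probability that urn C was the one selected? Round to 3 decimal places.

0.077

Compute the likelihood of the observed sequence for each case: P(data | urn A) = (2/5)(1/4)(3/3)(0/2) = 0; P(data | urn B) = (3/5)(2/4)(2/3)(1/2) = 1/10; P(data | urn C) = (3/10)(2/9)(7/8)(1/7) = 1/120; P(data | urn D) = (1/7)(0/6) = 0.
Weighting by the prior gives 1/4 · 0 = 0, 1/4 · 1/10 = 1/40, 1/4 · 1/120 = 1/480, 1/4 · 0 = 0; with total 13/480.
So P(urn C | data) = (1/480) / (13/480) = 1/13.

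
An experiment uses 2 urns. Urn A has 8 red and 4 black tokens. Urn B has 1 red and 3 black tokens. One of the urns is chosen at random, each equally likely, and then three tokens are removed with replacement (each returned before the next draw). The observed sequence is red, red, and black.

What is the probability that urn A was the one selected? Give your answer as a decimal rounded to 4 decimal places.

For each hypothesis, P(data | H) works out to: P(data | urn A) = (8/12)(8/12)(4/12) = 0.14815; P(data | urn B) = (1/4)(1/4)(3/4) = 0.046875.
Multiplying each by its prior: 1/2 · 0.14815 = 0.074074, 1/2 · 0.046875 = 0.023438; with total 0.097512.
By Bayes' rule, P(urn A | data) = (0.074074) / (0.097512) = 0.75964.

0.7596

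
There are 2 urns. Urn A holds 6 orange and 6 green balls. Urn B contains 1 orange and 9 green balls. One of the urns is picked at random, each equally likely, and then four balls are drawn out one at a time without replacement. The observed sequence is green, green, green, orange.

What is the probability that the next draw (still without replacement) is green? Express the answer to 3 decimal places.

0.764

For each hypothesis, P(data | H) works out to: P(data | urn A) = (6/12)(5/11)(4/10)(6/9) = 2/33; P(data | urn B) = (9/10)(8/9)(7/8)(1/7) = 1/10.
Weighting by the prior gives 1/2 · 2/33 = 1/33, 1/2 · 1/10 = 1/20; these sum to 53/660.
Dividing through by the total gives posterior P(urn A | data) = 20/53, P(urn B | data) = 33/53.
Averaging over the posterior, P(green next | data) = (3/8)(20/53) + (1)(33/53) = 81/106.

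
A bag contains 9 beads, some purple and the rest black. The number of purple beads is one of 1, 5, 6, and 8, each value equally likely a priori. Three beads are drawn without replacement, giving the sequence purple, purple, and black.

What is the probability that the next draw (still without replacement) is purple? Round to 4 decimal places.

Under each hypothesis, the probability of the observed sequence is: P(data | r = 1) = (1/9)(0/8) = 0; P(data | r = 5) = (5/9)(4/8)(4/7) = 0.15873; P(data | r = 6) = (6/9)(5/8)(3/7) = 0.17857; P(data | r = 8) = (8/9)(7/8)(1/7) = 0.11111.
Multiplying each by its prior: 1/4 · 0 = 0, 1/4 · 0.15873 = 0.039683, 1/4 · 0.17857 = 0.044643, 1/4 · 0.11111 = 0.027778; these sum to 0.1121.
Dividing through by the total gives posterior P(r = 1 | data) = 0, P(r = 5 | data) = 0.35398, P(r = 6 | data) = 0.39823, P(r = 8 | data) = 0.24779.
The predictive probability is P(purple next | data) = (1/2)(0.35398) + (2/3)(0.39823) + (1)(0.24779) = 0.69027.

0.6903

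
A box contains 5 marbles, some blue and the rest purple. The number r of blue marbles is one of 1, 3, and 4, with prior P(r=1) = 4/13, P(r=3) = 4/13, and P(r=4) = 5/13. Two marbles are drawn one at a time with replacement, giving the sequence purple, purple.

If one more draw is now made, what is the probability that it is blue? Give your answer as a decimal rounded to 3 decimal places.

Under each hypothesis, the probability of the observed sequence is: P(data | r = 1) = (4/5)(4/5) = 16/25; P(data | r = 3) = (2/5)(2/5) = 4/25; P(data | r = 4) = (1/5)(1/5) = 1/25.
Multiplying each by its prior: 4/13 · 16/25 = 64/325, 4/13 · 4/25 = 16/325, 5/13 · 1/25 = 1/65; these sum to 17/65.
Normalising, the posterior is P(r = 1 | data) = 64/85, P(r = 3 | data) = 16/85, P(r = 4 | data) = 1/17.
Averaging over the posterior, P(blue next | data) = (1/5)(64/85) + (3/5)(16/85) + (4/5)(1/17) = 132/425.

0.311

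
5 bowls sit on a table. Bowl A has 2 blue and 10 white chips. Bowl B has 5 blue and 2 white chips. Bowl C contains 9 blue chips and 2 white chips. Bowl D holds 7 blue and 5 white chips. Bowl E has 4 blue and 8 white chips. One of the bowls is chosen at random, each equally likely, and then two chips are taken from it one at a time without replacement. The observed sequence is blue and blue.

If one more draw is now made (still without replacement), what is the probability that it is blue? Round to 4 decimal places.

For each hypothesis, P(data | H) works out to: P(data | bowl A) = (2/12)(1/11) = 0.015152; P(data | bowl B) = (5/7)(4/6) = 0.47619; P(data | bowl C) = (9/11)(8/10) = 0.65455; P(data | bowl D) = (7/12)(6/11) = 0.31818; P(data | bowl E) = (4/12)(3/11) = 0.090909.
Multiplying each by its prior: 1/5 · 0.015152 = 0.0030303, 1/5 · 0.47619 = 0.095238, 1/5 · 0.65455 = 0.13091, 1/5 · 0.31818 = 0.063636, 1/5 · 0.090909 = 0.018182; summing to 0.311.
Dividing through by the total gives posterior P(bowl A | data) = 0.0097439, P(bowl B | data) = 0.30624, P(bowl C | data) = 0.42094, P(bowl D | data) = 0.20462, P(bowl E | data) = 0.058463.
So P(blue next | data) = Σ P(blue next | H) P(H | data) = (0)(0.0097439) + (3/5)(0.30624) + (7/9)(0.42094) + (1/2)(0.20462) + (1/5)(0.058463) = 0.62514.

0.6251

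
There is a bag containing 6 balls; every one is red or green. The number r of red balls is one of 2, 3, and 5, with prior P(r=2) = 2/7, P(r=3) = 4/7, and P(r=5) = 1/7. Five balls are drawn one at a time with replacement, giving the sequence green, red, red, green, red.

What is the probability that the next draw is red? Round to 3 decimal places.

0.499

Compute the likelihood of the observed sequence for each case: P(data | r = 2) = (4/6)(2/6)(2/6)(4/6)(2/6) = 0.016461; P(data | r = 3) = (3/6)(3/6)(3/6)(3/6)(3/6) = 0.03125; P(data | r = 5) = (1/6)(5/6)(5/6)(1/6)(5/6) = 0.016075.
Weighting by the prior gives 2/7 · 0.016461 = 0.0047031, 4/7 · 0.03125 = 0.017857, 1/7 · 0.016075 = 0.0022964; these sum to 0.024857.
The posterior is then P(r = 2 | data) = 0.18921, P(r = 3 | data) = 0.7184, P(r = 5 | data) = 0.092387.
The predictive probability is P(red next | data) = (1/3)(0.18921) + (1/2)(0.7184) + (5/6)(0.092387) = 0.49926.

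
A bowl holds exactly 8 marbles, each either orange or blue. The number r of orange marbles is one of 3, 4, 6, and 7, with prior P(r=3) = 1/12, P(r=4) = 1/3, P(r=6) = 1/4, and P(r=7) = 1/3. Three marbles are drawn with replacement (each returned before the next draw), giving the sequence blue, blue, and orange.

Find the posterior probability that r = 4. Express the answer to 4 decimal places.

0.5940

For each hypothesis, P(data | H) works out to: P(data | r = 3) = (5/8)(5/8)(3/8) = 0.14648; P(data | r = 4) = (4/8)(4/8)(4/8) = 0.125; P(data | r = 6) = (2/8)(2/8)(6/8) = 0.046875; P(data | r = 7) = (1/8)(1/8)(7/8) = 0.013672.
Multiplying each by its prior: 1/12 · 0.14648 = 0.012207, 1/3 · 0.125 = 0.041667, 1/4 · 0.046875 = 0.011719, 1/3 · 0.013672 = 0.0045573; summing to 0.07015.
Hence P(r = 4 | data) = (0.041667) / (0.07015) = 0.59397.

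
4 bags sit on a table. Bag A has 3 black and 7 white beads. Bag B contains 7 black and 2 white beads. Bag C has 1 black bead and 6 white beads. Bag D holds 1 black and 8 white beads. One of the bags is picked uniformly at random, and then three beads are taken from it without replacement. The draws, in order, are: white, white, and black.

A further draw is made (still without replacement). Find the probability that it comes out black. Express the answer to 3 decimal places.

The likelihood of the observed sequence under each hypothesis: P(data | bag A) = (7/10)(6/9)(3/8) = 0.175; P(data | bag B) = (2/9)(1/8)(7/7) = 0.027778; P(data | bag C) = (6/7)(5/6)(1/5) = 0.14286; P(data | bag D) = (8/9)(7/8)(1/7) = 0.11111.
Weighting by the prior gives 1/4 · 0.175 = 0.04375, 1/4 · 0.027778 = 0.0069444, 1/4 · 0.14286 = 0.035714, 1/4 · 0.11111 = 0.027778; with total 0.11419.
The posterior is then P(bag A | data) = 0.38315, P(bag B | data) = 0.060817, P(bag C | data) = 0.31277, P(bag D | data) = 0.24327.
Averaging over the posterior, P(black next | data) = (2/7)(0.38315) + (1)(0.060817) + (0)(0.31277) + (0)(0.24327) = 0.17029.

0.170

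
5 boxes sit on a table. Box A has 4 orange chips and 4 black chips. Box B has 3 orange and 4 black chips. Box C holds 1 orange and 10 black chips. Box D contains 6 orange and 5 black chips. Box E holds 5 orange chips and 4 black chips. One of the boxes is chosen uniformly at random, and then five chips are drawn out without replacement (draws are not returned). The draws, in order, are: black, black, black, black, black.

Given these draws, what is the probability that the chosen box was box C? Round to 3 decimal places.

0.996

For each hypothesis, P(data | H) works out to: P(data | box A) = (4/8)(3/7)(2/6)(1/5)(0/4) = 0; P(data | box B) = (4/7)(3/6)(2/5)(1/4)(0/3) = 0; P(data | box C) = (10/11)(9/10)(8/9)(7/8)(6/7) = 0.54545; P(data | box D) = (5/11)(4/10)(3/9)(2/8)(1/7) = 0.0021645; P(data | box E) = (4/9)(3/8)(2/7)(1/6)(0/5) = 0.
Multiplying each by its prior: 1/5 · 0 = 0, 1/5 · 0 = 0, 1/5 · 0.54545 = 0.10909, 1/5 · 0.0021645 = 0.0004329, 1/5 · 0 = 0; these sum to 0.10952.
So P(box C | data) = (0.10909) / (0.10952) = 0.99605.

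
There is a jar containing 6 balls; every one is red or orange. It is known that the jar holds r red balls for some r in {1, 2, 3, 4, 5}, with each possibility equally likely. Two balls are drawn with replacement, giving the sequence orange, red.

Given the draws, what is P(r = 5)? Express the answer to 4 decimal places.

For each hypothesis, P(data | H) works out to: P(data | r = 1) = (5/6)(1/6) = 5/36; P(data | r = 2) = (4/6)(2/6) = 2/9; P(data | r = 3) = (3/6)(3/6) = 1/4; P(data | r = 4) = (2/6)(4/6) = 2/9; P(data | r = 5) = (1/6)(5/6) = 5/36.
The prior-weighted likelihoods are 1/5 · 5/36 = 1/36, 1/5 · 2/9 = 2/45, 1/5 · 1/4 = 1/20, 1/5 · 2/9 = 2/45, 1/5 · 5/36 = 1/36; these sum to 7/36.
Therefore the posterior P(r = 5 | data) = (1/36) / (7/36) = 1/7.

0.1429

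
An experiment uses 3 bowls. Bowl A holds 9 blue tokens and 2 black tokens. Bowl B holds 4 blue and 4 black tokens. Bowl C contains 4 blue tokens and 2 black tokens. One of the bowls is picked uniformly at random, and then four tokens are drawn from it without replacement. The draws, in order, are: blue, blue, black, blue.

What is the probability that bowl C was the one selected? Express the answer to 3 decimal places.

0.420

Under each hypothesis, the probability of the observed sequence is: P(data | bowl A) = (9/11)(8/10)(2/9)(7/8) = 0.12727; P(data | bowl B) = (4/8)(3/7)(4/6)(2/5) = 0.057143; P(data | bowl C) = (4/6)(3/5)(2/4)(2/3) = 0.13333.
Weighting by the prior gives 1/3 · 0.12727 = 0.042424, 1/3 · 0.057143 = 0.019048, 1/3 · 0.13333 = 0.044444; these sum to 0.10592.
Therefore the posterior P(bowl C | data) = (0.044444) / (0.10592) = 0.41962.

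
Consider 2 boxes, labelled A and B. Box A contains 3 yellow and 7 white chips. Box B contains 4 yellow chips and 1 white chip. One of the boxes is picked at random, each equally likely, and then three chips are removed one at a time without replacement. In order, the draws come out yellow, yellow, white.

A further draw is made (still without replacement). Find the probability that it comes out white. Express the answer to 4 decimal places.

Under each hypothesis, the probability of the observed sequence is: P(data | box A) = (3/10)(2/9)(7/8) = 7/120; P(data | box B) = (4/5)(3/4)(1/3) = 1/5.
Weighting by the prior gives 1/2 · 7/120 = 7/240, 1/2 · 1/5 = 1/10; these sum to 31/240.
The posterior is then P(box A | data) = 7/31, P(box B | data) = 24/31.
The predictive probability is P(white next | data) = (6/7)(7/31) + (0)(24/31) = 6/31.

0.1935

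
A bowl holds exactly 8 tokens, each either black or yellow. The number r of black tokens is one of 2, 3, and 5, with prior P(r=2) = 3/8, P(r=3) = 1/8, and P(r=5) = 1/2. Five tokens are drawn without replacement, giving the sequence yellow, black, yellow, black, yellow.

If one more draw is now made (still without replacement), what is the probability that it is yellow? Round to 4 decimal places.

0.6154

Under each hypothesis, the probability of the observed sequence is: P(data | r = 2) = (6/8)(2/7)(5/6)(1/5)(4/4) = 1/28; P(data | r = 3) = (5/8)(3/7)(4/6)(2/5)(3/4) = 3/56; P(data | r = 5) = (3/8)(5/7)(2/6)(4/5)(1/4) = 1/56.
Weighting by the prior gives 3/8 · 1/28 = 3/224, 1/8 · 3/56 = 3/448, 1/2 · 1/56 = 1/112; summing to 13/448.
Normalising, the posterior is P(r = 2 | data) = 6/13, P(r = 3 | data) = 3/13, P(r = 5 | data) = 4/13.
So P(yellow next | data) = Σ P(yellow next | H) P(H | data) = (1)(6/13) + (2/3)(3/13) + (0)(4/13) = 8/13.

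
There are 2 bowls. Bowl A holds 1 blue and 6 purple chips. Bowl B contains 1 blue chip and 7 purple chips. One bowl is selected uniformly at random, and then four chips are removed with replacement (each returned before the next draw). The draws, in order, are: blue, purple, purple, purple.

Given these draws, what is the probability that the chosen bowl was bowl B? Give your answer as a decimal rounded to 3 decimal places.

0.482

Compute the likelihood of the observed sequence for each case: P(data | bowl A) = (1/7)(6/7)(6/7)(6/7) = 0.089963; P(data | bowl B) = (1/8)(7/8)(7/8)(7/8) = 0.08374.
The prior-weighted likelihoods are 1/2 · 0.089963 = 0.044981, 1/2 · 0.08374 = 0.04187; these sum to 0.086851.
So P(bowl B | data) = (0.04187) / (0.086851) = 0.48209.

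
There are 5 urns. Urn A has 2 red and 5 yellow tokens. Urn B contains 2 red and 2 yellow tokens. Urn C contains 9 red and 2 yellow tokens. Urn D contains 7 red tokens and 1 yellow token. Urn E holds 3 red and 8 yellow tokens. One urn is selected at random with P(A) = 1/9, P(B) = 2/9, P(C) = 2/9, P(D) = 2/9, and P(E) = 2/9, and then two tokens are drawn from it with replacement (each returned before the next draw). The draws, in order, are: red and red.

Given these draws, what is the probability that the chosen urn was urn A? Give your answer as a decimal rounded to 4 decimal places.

For each hypothesis, P(data | H) works out to: P(data | urn A) = (2/7)(2/7) = 0.081633; P(data | urn B) = (2/4)(2/4) = 0.25; P(data | urn C) = (9/11)(9/11) = 0.66942; P(data | urn D) = (7/8)(7/8) = 0.76562; P(data | urn E) = (3/11)(3/11) = 0.07438.
The prior-weighted likelihoods are 1/9 · 0.081633 = 0.0090703, 2/9 · 0.25 = 0.055556, 2/9 · 0.66942 = 0.14876, 2/9 · 0.76562 = 0.17014, 2/9 · 0.07438 = 0.016529; summing to 0.40005.
So P(urn A | data) = (0.0090703) / (0.40005) = 0.022673.

0.0227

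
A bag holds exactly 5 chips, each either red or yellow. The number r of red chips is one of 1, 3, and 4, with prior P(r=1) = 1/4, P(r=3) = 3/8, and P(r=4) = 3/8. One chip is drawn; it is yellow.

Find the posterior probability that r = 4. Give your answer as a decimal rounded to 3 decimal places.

The likelihood of this draw under each hypothesis: P(data | r = 1) = (4/5) = 4/5; P(data | r = 3) = (2/5) = 2/5; P(data | r = 4) = (1/5) = 1/5.
Weighting by the prior gives 1/4 · 4/5 = 1/5, 3/8 · 2/5 = 3/20, 3/8 · 1/5 = 3/40; these sum to 17/40.
By Bayes' rule, P(r = 4 | data) = (3/40) / (17/40) = 3/17.

0.176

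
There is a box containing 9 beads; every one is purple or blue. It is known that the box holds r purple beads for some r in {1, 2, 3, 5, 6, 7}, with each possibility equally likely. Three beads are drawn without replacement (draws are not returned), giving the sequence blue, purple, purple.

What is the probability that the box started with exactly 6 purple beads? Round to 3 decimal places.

0.296

Compute the likelihood of the observed sequence for each case: P(data | r = 1) = (8/9)(1/8)(0/7) = 0; P(data | r = 2) = (7/9)(2/8)(1/7) = 1/36; P(data | r = 3) = (6/9)(3/8)(2/7) = 1/14; P(data | r = 5) = (4/9)(5/8)(4/7) = 10/63; P(data | r = 6) = (3/9)(6/8)(5/7) = 5/28; P(data | r = 7) = (2/9)(7/8)(6/7) = 1/6.
Multiplying each by its prior: 1/6 · 0 = 0, 1/6 · 1/36 = 1/216, 1/6 · 1/14 = 1/84, 1/6 · 10/63 = 5/189, 1/6 · 5/28 = 5/168, 1/6 · 1/6 = 1/36; these sum to 19/189.
Therefore the posterior P(r = 6 | data) = (5/168) / (19/189) = 45/152.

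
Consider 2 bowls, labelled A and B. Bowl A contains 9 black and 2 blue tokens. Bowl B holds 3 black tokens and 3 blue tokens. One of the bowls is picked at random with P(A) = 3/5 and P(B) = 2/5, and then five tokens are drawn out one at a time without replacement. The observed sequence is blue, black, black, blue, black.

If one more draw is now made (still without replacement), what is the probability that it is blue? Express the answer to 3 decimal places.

0.647

The likelihood of the observed sequence under each hypothesis: P(data | bowl A) = (2/11)(9/10)(8/9)(1/8)(7/7) = 1/55; P(data | bowl B) = (3/6)(3/5)(2/4)(2/3)(1/2) = 1/20.
Weighting by the prior gives 3/5 · 1/55 = 3/275, 2/5 · 1/20 = 1/50; these sum to 17/550.
The posterior is then P(bowl A | data) = 6/17, P(bowl B | data) = 11/17.
The predictive probability is P(blue next | data) = (0)(6/17) + (1)(11/17) = 11/17.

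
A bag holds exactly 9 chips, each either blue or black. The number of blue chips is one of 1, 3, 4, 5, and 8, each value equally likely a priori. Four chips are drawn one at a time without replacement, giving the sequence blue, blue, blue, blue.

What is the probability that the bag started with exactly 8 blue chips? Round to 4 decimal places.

0.9211

For each hypothesis, P(data | H) works out to: P(data | r = 1) = (1/9)(0/8) = 0; P(data | r = 3) = (3/9)(2/8)(1/7)(0/6) = 0; P(data | r = 4) = (4/9)(3/8)(2/7)(1/6) = 1/126; P(data | r = 5) = (5/9)(4/8)(3/7)(2/6) = 5/126; P(data | r = 8) = (8/9)(7/8)(6/7)(5/6) = 5/9.
Multiplying each by its prior: 1/5 · 0 = 0, 1/5 · 0 = 0, 1/5 · 1/126 = 1/630, 1/5 · 5/126 = 1/126, 1/5 · 5/9 = 1/9; these sum to 38/315.
Hence P(r = 8 | data) = (1/9) / (38/315) = 35/38.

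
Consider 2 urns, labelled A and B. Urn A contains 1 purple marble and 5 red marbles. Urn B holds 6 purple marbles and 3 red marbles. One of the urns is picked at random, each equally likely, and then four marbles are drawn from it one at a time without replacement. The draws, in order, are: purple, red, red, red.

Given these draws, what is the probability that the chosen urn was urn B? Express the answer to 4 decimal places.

The likelihood of the observed sequence under each hypothesis: P(data | urn A) = (1/6)(5/5)(4/4)(3/3) = 1/6; P(data | urn B) = (6/9)(3/8)(2/7)(1/6) = 1/84.
The prior-weighted likelihoods are 1/2 · 1/6 = 1/12, 1/2 · 1/84 = 1/168; these sum to 5/56.
By Bayes' rule, P(urn B | data) = (1/168) / (5/56) = 1/15.

0.0667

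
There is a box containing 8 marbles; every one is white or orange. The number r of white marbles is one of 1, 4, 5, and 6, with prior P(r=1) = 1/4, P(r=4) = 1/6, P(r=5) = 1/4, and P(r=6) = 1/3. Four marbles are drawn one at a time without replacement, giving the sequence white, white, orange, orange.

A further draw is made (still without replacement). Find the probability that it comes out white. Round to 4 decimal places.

0.7365

Under each hypothesis, the probability of the observed sequence is: P(data | r = 1) = (1/8)(0/7) = 0; P(data | r = 4) = (4/8)(3/7)(4/6)(3/5) = 3/35; P(data | r = 5) = (5/8)(4/7)(3/6)(2/5) = 1/14; P(data | r = 6) = (6/8)(5/7)(2/6)(1/5) = 1/28.
Weighting by the prior gives 1/4 · 0 = 0, 1/6 · 3/35 = 1/70, 1/4 · 1/14 = 1/56, 1/3 · 1/28 = 1/84; summing to 37/840.
Dividing through by the total gives posterior P(r = 1 | data) = 0, P(r = 4 | data) = 12/37, P(r = 5 | data) = 15/37, P(r = 6 | data) = 10/37.
Averaging over the posterior, P(white next | data) = (1/2)(12/37) + (3/4)(15/37) + (1)(10/37) = 109/148.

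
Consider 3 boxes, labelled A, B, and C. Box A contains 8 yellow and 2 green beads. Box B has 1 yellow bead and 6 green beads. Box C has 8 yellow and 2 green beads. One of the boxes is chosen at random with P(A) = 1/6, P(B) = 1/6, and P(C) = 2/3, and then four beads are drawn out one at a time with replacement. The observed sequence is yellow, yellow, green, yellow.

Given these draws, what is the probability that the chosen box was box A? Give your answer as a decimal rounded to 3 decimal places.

0.199

Compute the likelihood of the observed sequence for each case: P(data | box A) = (8/10)(8/10)(2/10)(8/10) = 0.1024; P(data | box B) = (1/7)(1/7)(6/7)(1/7) = 0.002499; P(data | box C) = (8/10)(8/10)(2/10)(8/10) = 0.1024.
Multiplying each by its prior: 1/6 · 0.1024 = 0.017067, 1/6 · 0.002499 = 0.00041649, 2/3 · 0.1024 = 0.068267; summing to 0.08575.
Hence P(box A | data) = (0.017067) / (0.08575) = 0.19903.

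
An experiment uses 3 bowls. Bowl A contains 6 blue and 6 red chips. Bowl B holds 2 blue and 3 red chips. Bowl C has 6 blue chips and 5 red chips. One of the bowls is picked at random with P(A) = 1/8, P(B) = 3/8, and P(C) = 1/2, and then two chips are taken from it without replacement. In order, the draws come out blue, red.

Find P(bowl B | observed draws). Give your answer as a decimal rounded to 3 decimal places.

Under each hypothesis, the probability of the observed sequence is: P(data | bowl A) = (6/12)(6/11) = 3/11; P(data | bowl B) = (2/5)(3/4) = 3/10; P(data | bowl C) = (6/11)(5/10) = 3/11.
Multiplying each by its prior: 1/8 · 3/11 = 3/88, 3/8 · 3/10 = 9/80, 1/2 · 3/11 = 3/22; these sum to 249/880.
Therefore the posterior P(bowl B | data) = (9/80) / (249/880) = 33/83.

0.398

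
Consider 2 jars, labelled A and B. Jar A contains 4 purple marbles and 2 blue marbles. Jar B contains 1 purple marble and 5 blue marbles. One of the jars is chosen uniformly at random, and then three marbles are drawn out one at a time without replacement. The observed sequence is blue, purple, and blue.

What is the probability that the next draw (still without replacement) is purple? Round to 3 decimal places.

For each hypothesis, P(data | H) works out to: P(data | jar A) = (2/6)(4/5)(1/4) = 1/15; P(data | jar B) = (5/6)(1/5)(4/4) = 1/6.
Multiplying each by its prior: 1/2 · 1/15 = 1/30, 1/2 · 1/6 = 1/12; with total 7/60.
The posterior is then P(jar A | data) = 2/7, P(jar B | data) = 5/7.
So P(purple next | data) = Σ P(purple next | H) P(H | data) = (1)(2/7) + (0)(5/7) = 2/7.

0.286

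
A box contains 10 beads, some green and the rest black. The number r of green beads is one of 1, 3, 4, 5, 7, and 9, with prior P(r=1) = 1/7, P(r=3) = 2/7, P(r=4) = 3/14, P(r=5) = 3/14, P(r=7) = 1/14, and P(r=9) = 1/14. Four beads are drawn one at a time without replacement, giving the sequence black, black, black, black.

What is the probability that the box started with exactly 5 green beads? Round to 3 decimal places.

For each hypothesis, P(data | H) works out to: P(data | r = 1) = (9/10)(8/9)(7/8)(6/7) = 3/5; P(data | r = 3) = (7/10)(6/9)(5/8)(4/7) = 1/6; P(data | r = 4) = (6/10)(5/9)(4/8)(3/7) = 1/14; P(data | r = 5) = (5/10)(4/9)(3/8)(2/7) = 1/42; P(data | r = 7) = (3/10)(2/9)(1/8)(0/7) = 0; P(data | r = 9) = (1/10)(0/9) = 0.
Weighting by the prior gives 1/7 · 3/5 = 3/35, 2/7 · 1/6 = 1/21, 3/14 · 1/14 = 3/196, 3/14 · 1/42 = 1/196, 1/14 · 0 = 0, 1/14 · 0 = 0; summing to 113/735.
Hence P(r = 5 | data) = (1/196) / (113/735) = 15/452.

0.033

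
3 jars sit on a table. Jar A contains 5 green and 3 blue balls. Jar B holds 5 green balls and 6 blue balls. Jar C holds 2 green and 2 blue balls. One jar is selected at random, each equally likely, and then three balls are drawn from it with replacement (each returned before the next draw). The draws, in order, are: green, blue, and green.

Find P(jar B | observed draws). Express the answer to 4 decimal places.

The likelihood of the observed sequence under each hypothesis: P(data | jar A) = (5/8)(3/8)(5/8) = 0.14648; P(data | jar B) = (5/11)(6/11)(5/11) = 0.1127; P(data | jar C) = (2/4)(2/4)(2/4) = 0.125.
The prior-weighted likelihoods are 1/3 · 0.14648 = 0.048828, 1/3 · 0.1127 = 0.037566, 1/3 · 0.125 = 0.041667; these sum to 0.12806.
Therefore the posterior P(jar B | data) = (0.037566) / (0.12806) = 0.29334.

0.2933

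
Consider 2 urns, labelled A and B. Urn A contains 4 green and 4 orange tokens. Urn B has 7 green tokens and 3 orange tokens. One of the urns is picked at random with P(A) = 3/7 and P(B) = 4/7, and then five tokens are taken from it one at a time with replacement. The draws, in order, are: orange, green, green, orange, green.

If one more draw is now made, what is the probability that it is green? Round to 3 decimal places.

0.614

The likelihood of the observed sequence under each hypothesis: P(data | urn A) = (4/8)(4/8)(4/8)(4/8)(4/8) = 0.03125; P(data | urn B) = (3/10)(7/10)(7/10)(3/10)(7/10) = 0.03087.
Weighting by the prior gives 3/7 · 0.03125 = 0.013393, 4/7 · 0.03087 = 0.01764; these sum to 0.031033.
Normalising, the posterior is P(urn A | data) = 0.43157, P(urn B | data) = 0.56843.
The predictive probability is P(green next | data) = (1/2)(0.43157) + (7/10)(0.56843) = 0.61369.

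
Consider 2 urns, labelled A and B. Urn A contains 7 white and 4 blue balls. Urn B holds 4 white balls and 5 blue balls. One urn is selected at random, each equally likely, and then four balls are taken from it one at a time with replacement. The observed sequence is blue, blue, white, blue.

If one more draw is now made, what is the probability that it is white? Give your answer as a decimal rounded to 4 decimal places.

0.4994

The likelihood of the observed sequence under each hypothesis: P(data | urn A) = (4/11)(4/11)(7/11)(4/11) = 0.030599; P(data | urn B) = (5/9)(5/9)(4/9)(5/9) = 0.076208.
Multiplying each by its prior: 1/2 · 0.030599 = 0.0153, 1/2 · 0.076208 = 0.038104; with total 0.053403.
Dividing through by the total gives posterior P(urn A | data) = 0.28649, P(urn B | data) = 0.71351.
So P(white next | data) = Σ P(white next | H) P(H | data) = (7/11)(0.28649) + (4/9)(0.71351) = 0.49943.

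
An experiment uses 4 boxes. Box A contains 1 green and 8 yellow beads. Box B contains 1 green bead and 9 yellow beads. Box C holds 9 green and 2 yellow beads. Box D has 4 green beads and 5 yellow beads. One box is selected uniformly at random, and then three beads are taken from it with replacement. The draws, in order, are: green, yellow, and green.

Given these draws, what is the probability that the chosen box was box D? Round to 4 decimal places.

0.4365

The likelihood of the observed sequence under each hypothesis: P(data | box A) = (1/9)(8/9)(1/9) = 0.010974; P(data | box B) = (1/10)(9/10)(1/10) = 0.009; P(data | box C) = (9/11)(2/11)(9/11) = 0.12171; P(data | box D) = (4/9)(5/9)(4/9) = 0.10974.
Weighting by the prior gives 1/4 · 0.010974 = 0.0027435, 1/4 · 0.009 = 0.00225, 1/4 · 0.12171 = 0.030428, 1/4 · 0.10974 = 0.027435; these sum to 0.062857.
So P(box D | data) = (0.027435) / (0.062857) = 0.43647.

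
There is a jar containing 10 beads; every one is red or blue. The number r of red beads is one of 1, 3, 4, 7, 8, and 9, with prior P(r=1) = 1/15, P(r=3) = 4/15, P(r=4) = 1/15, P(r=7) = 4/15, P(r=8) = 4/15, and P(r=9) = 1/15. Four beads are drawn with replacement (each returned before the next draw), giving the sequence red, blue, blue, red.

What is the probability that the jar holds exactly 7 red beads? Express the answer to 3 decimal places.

0.333

Under each hypothesis, the probability of the observed sequence is: P(data | r = 1) = (1/10)(9/10)(9/10)(1/10) = 0.0081; P(data | r = 3) = (3/10)(7/10)(7/10)(3/10) = 0.0441; P(data | r = 4) = (4/10)(6/10)(6/10)(4/10) = 0.0576; P(data | r = 7) = (7/10)(3/10)(3/10)(7/10) = 0.0441; P(data | r = 8) = (8/10)(2/10)(2/10)(8/10) = 0.0256; P(data | r = 9) = (9/10)(1/10)(1/10)(9/10) = 0.0081.
Multiplying each by its prior: 1/15 · 0.0081 = 0.00054, 4/15 · 0.0441 = 0.01176, 1/15 · 0.0576 = 0.00384, 4/15 · 0.0441 = 0.01176, 4/15 · 0.0256 = 0.0068267, 1/15 · 0.0081 = 0.00054; summing to 0.035267.
So P(r = 7 | data) = (0.01176) / (0.035267) = 0.33346.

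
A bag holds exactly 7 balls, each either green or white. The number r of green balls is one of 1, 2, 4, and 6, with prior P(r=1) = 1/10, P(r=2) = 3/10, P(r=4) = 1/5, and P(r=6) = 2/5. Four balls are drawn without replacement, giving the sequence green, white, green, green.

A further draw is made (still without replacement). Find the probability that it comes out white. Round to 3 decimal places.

0.154

Compute the likelihood of the observed sequence for each case: P(data | r = 1) = (1/7)(6/6)(0/5) = 0; P(data | r = 2) = (2/7)(5/6)(1/5)(0/4) = 0; P(data | r = 4) = (4/7)(3/6)(3/5)(2/4) = 3/35; P(data | r = 6) = (6/7)(1/6)(5/5)(4/4) = 1/7.
Multiplying each by its prior: 1/10 · 0 = 0, 3/10 · 0 = 0, 1/5 · 3/35 = 3/175, 2/5 · 1/7 = 2/35; summing to 13/175.
Normalising, the posterior is P(r = 1 | data) = 0, P(r = 2 | data) = 0, P(r = 4 | data) = 3/13, P(r = 6 | data) = 10/13.
Averaging over the posterior, P(white next | data) = (2/3)(3/13) + (0)(10/13) = 2/13.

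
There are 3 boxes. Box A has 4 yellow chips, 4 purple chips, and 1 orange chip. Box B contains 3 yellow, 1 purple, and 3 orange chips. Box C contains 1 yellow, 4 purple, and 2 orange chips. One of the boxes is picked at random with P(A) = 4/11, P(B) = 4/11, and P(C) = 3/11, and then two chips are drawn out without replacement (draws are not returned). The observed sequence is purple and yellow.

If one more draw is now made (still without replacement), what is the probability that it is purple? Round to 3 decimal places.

For each hypothesis, P(data | H) works out to: P(data | box A) = (4/9)(4/8) = 2/9; P(data | box B) = (1/7)(3/6) = 1/14; P(data | box C) = (4/7)(1/6) = 2/21.
The prior-weighted likelihoods are 4/11 · 2/9 = 8/99, 4/11 · 1/14 = 2/77, 3/11 · 2/21 = 2/77; these sum to 92/693.
Normalising, the posterior is P(box A | data) = 14/23, P(box B | data) = 9/46, P(box C | data) = 9/46.
So P(purple next | data) = Σ P(purple next | H) P(H | data) = (3/7)(14/23) + (0)(9/46) + (3/5)(9/46) = 87/230.

0.378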